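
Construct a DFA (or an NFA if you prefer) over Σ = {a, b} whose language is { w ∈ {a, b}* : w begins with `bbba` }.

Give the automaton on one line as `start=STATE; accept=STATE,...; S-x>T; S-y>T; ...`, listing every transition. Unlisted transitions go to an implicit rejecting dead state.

Check the first 4 symbols one by one: S0 through S3 record how many have matched `bbba` so far; any wrong symbol goes to the dead state S5. After all 4 match we enter the accepting sink S4.
6 states suffice.
        a   b  
>  S0   S5  S1 
   S1   S5  S2 
   S2   S5  S3 
   S3   S4  S5 
 * S4   S4  S4 
   S5   S5  S5 
(> = start, * = accepting)

start=S0; accept=S4; S0-a>S5; S0-b>S1; S1-a>S5; S1-b>S2; S2-a>S5; S2-b>S3; S3-a>S4; S3-b>S5; S4-a>S4; S4-b>S4; S5-a>S5; S5-b>S5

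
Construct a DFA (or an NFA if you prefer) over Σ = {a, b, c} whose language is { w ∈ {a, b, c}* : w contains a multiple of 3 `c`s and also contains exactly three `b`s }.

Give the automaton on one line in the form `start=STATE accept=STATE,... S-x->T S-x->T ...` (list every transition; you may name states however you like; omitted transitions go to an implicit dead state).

start=q0 accept=q6 q0-a->q0 q0-b->q1 q0-c->q2 q1-a->q1 q1-b->q3 q1-c->q4 q2-a->q2 q2-b->q4 q2-c->q5 q3-a->q3 q3-b->q6 q3-c->q7 q4-a->q4 q4-b->q7 q4-c->q8 q5-a->q5 q5-b->q8 q5-c->q0 q6-a->q6 q6-b->q9 q6-c->q10 q7-a->q7 q7-b->q10 q7-c->q11 q8-a->q8 q8-b->q11 q8-c->q1 q9-a->q9 q9-b->q9 q9-c->q12 q10-a->q10 q10-b->q12 q10-c->q13 q11-a->q11 q11-b->q13 q11-c->q3 q12-a->q12 q12-b->q12 q12-c->q14 q13-a->q13 q13-b->q14 q13-c->q6 q14-a->q14 q14-b->q14 q14-c->q9

Run two small machines in parallel and take their product. One (3 states) tracks the count of `c`s modulo 3; the other (5 states) tracks the count of `b`s, saturating at 4. Each combined state is a pair, one component from each; accept when both components accept.
15 states suffice.
          a    b    c  
>  q0     q0   q1   q2 
   q1     q1   q3   q4 
   q2     q2   q4   q5 
   q3     q3   q6   q7 
   q4     q4   q7   q8 
   q5     q5   q8   q0 
 * q6     q6   q9  q10 
   q7     q7  q10  q11 
   q8     q8  q11   q1 
   q9     q9   q9  q12 
   q10   q10  q12  q13 
   q11   q11  q13   q3 
   q12   q12  q12  q14 
   q13   q13  q14   q6 
   q14   q14  q14   q9 
(> = start, * = accepting)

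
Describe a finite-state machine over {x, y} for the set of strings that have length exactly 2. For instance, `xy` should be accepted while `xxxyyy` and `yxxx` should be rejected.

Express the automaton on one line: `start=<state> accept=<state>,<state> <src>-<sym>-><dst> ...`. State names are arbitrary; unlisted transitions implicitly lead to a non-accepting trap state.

start=A accept=C A-x->B A-y->B B-x->C B-y->C C-x->D C-y->D D-x->D D-y->D

Count input length up to 3: every symbol moves from A toward D, which means 'more than 2' and absorbs. Accept from {C}.
4 states suffice.
       x  y 
>  A   B  B 
   B   C  C 
 * C   D  D 
   D   D  D 
(> = start, * = accepting)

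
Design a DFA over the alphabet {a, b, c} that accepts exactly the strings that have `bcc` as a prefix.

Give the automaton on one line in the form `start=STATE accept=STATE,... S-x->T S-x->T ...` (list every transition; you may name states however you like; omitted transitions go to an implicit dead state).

Check the first 3 symbols one by one: S0 through S2 record how many have matched `bcc` so far; any wrong symbol goes to the dead state S4. After all 3 match we enter the accepting sink S3.
        a   b   c  
>  S0   S4  S1  S4 
   S1   S4  S4  S2 
   S2   S4  S4  S3 
 * S3   S3  S3  S3 
   S4   S4  S4  S4 
(> = start, * = accepting)

start=S0 accept=S3 S0-a->S4 S0-b->S1 S0-c->S4 S1-a->S4 S1-b->S4 S1-c->S2 S2-a->S4 S2-b->S4 S2-c->S3 S3-a->S3 S3-b->S3 S3-c->S3 S4-a->S4 S4-b->S4 S4-c->S4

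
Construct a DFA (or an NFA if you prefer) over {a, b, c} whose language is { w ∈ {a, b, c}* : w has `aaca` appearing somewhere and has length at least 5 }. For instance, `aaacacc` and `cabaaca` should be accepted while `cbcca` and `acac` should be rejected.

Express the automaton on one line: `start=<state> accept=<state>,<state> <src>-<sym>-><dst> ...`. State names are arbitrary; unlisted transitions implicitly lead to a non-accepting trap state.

start=s0 accept=s9 s0-a->s1 s0-b->s2 s0-c->s2 s1-a->s3 s1-b->s2 s1-c->s2 s2-a->s4 s2-b->s2 s2-c->s2 s3-a->s5 s3-b->s2 s3-c->s6 s4-a->s5 s4-b->s2 s4-c->s2 s5-a->s5 s5-b->s2 s5-c->s7 s6-a->s8 s6-b->s2 s6-c->s2 s7-a->s9 s7-b->s2 s7-c->s2 s8-a->s9 s8-b->s9 s8-c->s9 s9-a->s9 s9-b->s9 s9-c->s9

Build one automaton per condition and run them in lockstep. The first has 5 states tracking whether and how much of `aaca` has been seen; the second has 7 states tracking the input length, saturating at 6. A product state is a pair (one from each), accepting exactly when both do. Equivalent product states are then merged.
10 states suffice.
        a   b   c  
>  s0   s1  s2  s2 
   s1   s3  s2  s2 
   s2   s4  s2  s2 
   s3   s5  s2  s6 
   s4   s5  s2  s2 
   s5   s5  s2  s7 
   s6   s8  s2  s2 
   s7   s9  s2  s2 
   s8   s9  s9  s9 
 * s9   s9  s9  s9 
(> = start, * = accepting)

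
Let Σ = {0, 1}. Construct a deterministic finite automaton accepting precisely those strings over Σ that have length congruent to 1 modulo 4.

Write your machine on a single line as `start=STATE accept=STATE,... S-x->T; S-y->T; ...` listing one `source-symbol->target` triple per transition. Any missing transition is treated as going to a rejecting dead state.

Only the length mod 4 matters, so use a 4-cycle: from any state, every input symbol moves to the next state, wrapping D back to A. Mark B accepting.
4 states suffice.
       0  1 
>  A   B  B 
 * B   C  C 
   C   D  D 
   D   A  A 
(> = start, * = accepting)

start=A; accept=B; A-0->B; A-1->B; B-0->C; B-1->C; C-0->D; C-1->D; D-0->A; D-1->A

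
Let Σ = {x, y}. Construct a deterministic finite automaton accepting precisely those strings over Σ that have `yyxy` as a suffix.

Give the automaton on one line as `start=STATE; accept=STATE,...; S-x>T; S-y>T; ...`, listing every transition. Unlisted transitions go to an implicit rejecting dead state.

start=q0; accept=q4; q0-x>q0; q0-y>q1; q1-x>q0; q1-y>q2; q2-x>q3; q2-y>q2; q3-x>q0; q3-y>q4; q4-x>q0; q4-y>q2

Let each state record the length of the longest suffix of the input read so far that is also a prefix of `yyxy`. q1 means the last symbol is `y`; q2 means the last 2 symbols are `yy`; q3 means the last 3 symbols are `yyx`; q4 means the last 4 symbols are `yyxy`. Accept only at q4, where the string currently ends in `yyxy`.
With 5 states:
        x   y  
>  q0   q0  q1 
   q1   q0  q2 
   q2   q3  q2 
   q3   q0  q4 
 * q4   q0  q2 
(> = start, * = accepting)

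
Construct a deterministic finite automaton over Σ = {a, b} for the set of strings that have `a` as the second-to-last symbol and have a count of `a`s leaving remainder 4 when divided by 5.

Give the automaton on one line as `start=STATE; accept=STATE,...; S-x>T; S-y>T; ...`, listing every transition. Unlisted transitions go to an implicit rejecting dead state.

Build one automaton per condition and run them in lockstep. The first has 7 states tracking the last 2 symbols read; the second has 5 states tracking the count of `a`s modulo 5. A product state is a pair (one from each), accepting exactly when both do. Minimizing collapses redundant product states.
        a   b  
>  s0   s1  s0 
   s1   s2  s1 
   s2   s3  s2 
   s3   s4  s5 
 * s4   s0  s6 
   s5   s7  s5 
 * s6   s0  s8 
   s7   s0  s6 
   s8   s0  s8 
(> = start, * = accepting)

start=s0; accept=s4,s6; s0-a>s1; s0-b>s0; s1-a>s2; s1-b>s1; s2-a>s3; s2-b>s2; s3-a>s4; s3-b>s5; s4-a>s0; s4-b>s6; s5-a>s7; s5-b>s5; s6-a>s0; s6-b>s8; s7-a>s0; s7-b>s6; s8-a>s0; s8-b>s8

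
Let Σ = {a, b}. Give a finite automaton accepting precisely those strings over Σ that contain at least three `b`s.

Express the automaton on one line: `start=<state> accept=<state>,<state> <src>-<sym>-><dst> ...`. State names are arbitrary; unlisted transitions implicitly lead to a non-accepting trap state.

start=q0 accept=q3,q4 q0-a->q0 q0-b->q1 q1-a->q1 q1-b->q2 q2-a->q2 q2-b->q3 q3-a->q3 q3-b->q4 q4-a->q4 q4-b->q4

Count `b`s, saturating at 4: states q0 through q3 mean 0 through 3 `b`s seen; q4 means more than 3. Each `b` increments (capped at q4); other symbols loop. Accept from {q3, q4}.
With 5 states:
        a   b  
>  q0   q0  q1 
   q1   q1  q2 
   q2   q2  q3 
 * q3   q3  q4 
 * q4   q4  q4 
(> = start, * = accepting)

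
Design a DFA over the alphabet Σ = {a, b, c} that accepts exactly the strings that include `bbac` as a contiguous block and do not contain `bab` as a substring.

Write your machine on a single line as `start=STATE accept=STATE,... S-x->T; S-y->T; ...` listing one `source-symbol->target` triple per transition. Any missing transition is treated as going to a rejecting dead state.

Run two small machines in parallel and take their product. One (5 states) tracks whether and how much of `bbac` has been seen; the other (4 states) tracks partial matches of the forbidden pattern `bab`. Each combined state is a pair, one component from each; accept when both components accept. Equivalent product states are then merged.
        a   b   c  
>  s0   s0  s1  s0 
   s1   s2  s3  s0 
   s2   s0  s4  s0 
   s3   s5  s3  s0 
   s4   s4  s4  s4 
   s5   s0  s4  s6 
 * s6   s6  s7  s6 
 * s7   s8  s7  s6 
 * s8   s6  s4  s6 
(> = start, * = accepting)

start=s0; accept=s6,s7,s8; s0-a->s0; s0-b->s1; s0-c->s0; s1-a->s2; s1-b->s3; s1-c->s0; s2-a->s0; s2-b->s4; s2-c->s0; s3-a->s5; s3-b->s3; s3-c->s0; s4-a->s4; s4-b->s4; s4-c->s4; s5-a->s0; s5-b->s4; s5-c->s6; s6-a->s6; s6-b->s7; s6-c->s6; s7-a->s8; s7-b->s7; s7-c->s6; s8-a->s6; s8-b->s4; s8-c->s6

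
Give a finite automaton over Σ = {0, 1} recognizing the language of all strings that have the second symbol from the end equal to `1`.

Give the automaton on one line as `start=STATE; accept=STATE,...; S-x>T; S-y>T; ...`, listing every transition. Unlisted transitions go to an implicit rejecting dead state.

start=q0; accept=q5,q6; q0-0>q1; q0-1>q2; q1-0>q3; q1-1>q4; q2-0>q5; q2-1>q6; q3-0>q3; q3-1>q4; q4-0>q5; q4-1>q6; q5-0>q3; q5-1>q4; q6-0>q5; q6-1>q6

A DFA must remember the last 2 symbols (since which symbol is second-to-last isn't known until the input ends). Use one state per possible window of the last ≤2 symbols; accept from those whose window starts with `1`.
A 7-state machine:
        0   1  
>  q0   q1  q2 
   q1   q3  q4 
   q2   q5  q6 
   q3   q3  q4 
   q4   q5  q6 
 * q5   q3  q4 
 * q6   q5  q6 
(> = start, * = accepting)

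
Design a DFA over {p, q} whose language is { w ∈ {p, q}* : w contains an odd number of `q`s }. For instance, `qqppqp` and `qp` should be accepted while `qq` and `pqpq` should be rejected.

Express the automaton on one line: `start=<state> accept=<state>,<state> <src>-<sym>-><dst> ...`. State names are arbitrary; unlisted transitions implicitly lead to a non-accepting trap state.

Keep the running count of `q`s modulo 2: each `q` advances along the cycle A → B → A while other symbols loop. Accept at B.
With 2 states:
       p  q 
>  A   A  B 
 * B   B  A 
(> = start, * = accepting)

start=A accept=B A-p->A A-q->B B-p->B B-q->A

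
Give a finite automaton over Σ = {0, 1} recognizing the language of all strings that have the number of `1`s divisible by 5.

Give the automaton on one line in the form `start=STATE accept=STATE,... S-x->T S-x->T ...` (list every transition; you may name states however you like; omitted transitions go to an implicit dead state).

The only thing that matters is how many `1`s have appeared, reduced mod 5. Use one state per residue: q0 for 0, …, q4 for 4. Reading `1` moves to the next residue; anything else stays put. q0 is accepting.
        0   1  
>* q0   q0  q1 
   q1   q1  q2 
   q2   q2  q3 
   q3   q3  q4 
   q4   q4  q0 
(> = start, * = accepting)

start=q0 accept=q0 q0-0->q0 q0-1->q1 q1-0->q1 q1-1->q2 q2-0->q2 q2-1->q3 q3-0->q3 q3-1->q4 q4-0->q4 q4-1->q0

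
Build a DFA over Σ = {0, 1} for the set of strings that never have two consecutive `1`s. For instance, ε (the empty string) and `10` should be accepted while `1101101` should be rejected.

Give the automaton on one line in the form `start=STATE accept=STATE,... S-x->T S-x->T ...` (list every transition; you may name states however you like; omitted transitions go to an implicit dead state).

This is the complement of 'contains `11`'. Use the same substring-matching states — q0 through q2 holding how much of `11` has just been matched — but flip the accepting set: everything except the trap q2 accepts.
3 states suffice.
        0   1  
>* q0   q0  q1 
 * q1   q0  q2 
   q2   q2  q2 
(> = start, * = accepting)

start=q0 accept=q0,q1 q0-0->q0 q0-1->q1 q1-0->q0 q1-1->q2 q2-0->q2 q2-1->q2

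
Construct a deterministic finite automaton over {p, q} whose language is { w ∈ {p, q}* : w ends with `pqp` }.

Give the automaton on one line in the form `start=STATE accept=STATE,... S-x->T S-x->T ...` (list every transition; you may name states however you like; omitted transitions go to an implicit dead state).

start=A accept=D A-p->B A-q->A B-p->B B-q->C C-p->D C-q->A D-p->B D-q->C

Let each state record the length of the longest suffix of the input read so far that is also a prefix of `pqp`. B means the last symbol is `p`; C means the last 2 symbols are `pq`; D means the last 3 symbols are `pqp`. Accept only at D, where the string currently ends in `pqp`.
4 states suffice.
       p  q 
>  A   B  A 
   B   B  C 
   C   D  A 
 * D   B  C 
(> = start, * = accepting)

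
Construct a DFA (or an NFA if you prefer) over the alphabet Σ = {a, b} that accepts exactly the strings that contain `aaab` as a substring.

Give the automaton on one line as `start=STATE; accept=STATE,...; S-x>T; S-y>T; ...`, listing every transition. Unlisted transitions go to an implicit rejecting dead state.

start=s0; accept=s4; s0-a>s1; s0-b>s0; s1-a>s2; s1-b>s0; s2-a>s3; s2-b>s0; s3-a>s3; s3-b>s4; s4-a>s4; s4-b>s4

Track how much of `aaab` has been matched so far: state s0 is no progress, s4 is the absorbing accept state reached once `aaab` has occurred. Intermediate states record partial matches; on a mismatch, fall back to the longest reusable overlap.
With 5 states:
        a   b  
>  s0   s1  s0 
   s1   s2  s0 
   s2   s3  s0 
   s3   s3  s4 
 * s4   s4  s4 
(> = start, * = accepting)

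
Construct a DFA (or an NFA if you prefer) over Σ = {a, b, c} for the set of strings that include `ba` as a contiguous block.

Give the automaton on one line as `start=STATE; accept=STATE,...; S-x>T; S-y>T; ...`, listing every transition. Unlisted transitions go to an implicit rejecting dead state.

States S0..S1 record the length of the longest prefix of `ba` that matches the current input suffix. Reaching S2 means `ba` has been seen, and we stay there forever. Accept from S2.
With 3 states:
        a   b   c  
>  S0   S0  S1  S0 
   S1   S2  S1  S0 
 * S2   S2  S2  S2 
(> = start, * = accepting)

start=S0; accept=S2; S0-a>S0; S0-b>S1; S0-c>S0; S1-a>S2; S1-b>S1; S1-c>S0; S2-a>S2; S2-b>S2; S2-c>S2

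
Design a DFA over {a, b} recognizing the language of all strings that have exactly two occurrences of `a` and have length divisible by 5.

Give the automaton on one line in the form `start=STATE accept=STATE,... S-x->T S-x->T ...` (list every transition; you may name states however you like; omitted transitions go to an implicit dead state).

start=q0 accept=q13 q0-a->q1 q0-b->q2 q1-a->q3 q1-b->q4 q2-a->q4 q2-b->q5 q3-a->q6 q3-b->q7 q4-a->q7 q4-b->q8 q5-a->q8 q5-b->q9 q6-a->q6 q6-b->q6 q7-a->q6 q7-b->q10 q8-a->q10 q8-b->q11 q9-a->q11 q9-b->q12 q10-a->q6 q10-b->q13 q11-a->q13 q11-b->q14 q12-a->q14 q12-b->q0 q13-a->q6 q13-b->q15 q14-a->q15 q14-b->q1 q15-a->q6 q15-b->q3

Build one automaton per condition and run them in lockstep. The first has 4 states tracking the count of `a`s, saturating at 3; the second has 5 states tracking the input length modulo 5. A product state is a pair (one from each), accepting exactly when both do. Equivalent product states are then merged.
A 16-state machine:
          a    b  
>  q0     q1   q2 
   q1     q3   q4 
   q2     q4   q5 
   q3     q6   q7 
   q4     q7   q8 
   q5     q8   q9 
   q6     q6   q6 
   q7     q6  q10 
   q8    q10  q11 
   q9    q11  q12 
   q10    q6  q13 
   q11   q13  q14 
   q12   q14   q0 
 * q13    q6  q15 
   q14   q15   q1 
   q15    q6   q3 
(> = start, * = accepting)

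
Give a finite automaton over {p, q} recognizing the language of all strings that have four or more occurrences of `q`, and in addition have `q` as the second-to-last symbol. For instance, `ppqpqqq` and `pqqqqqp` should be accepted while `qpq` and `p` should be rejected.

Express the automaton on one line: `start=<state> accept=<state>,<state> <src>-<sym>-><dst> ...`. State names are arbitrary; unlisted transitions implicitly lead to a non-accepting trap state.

start=S0 accept=S14,S17,S18,S21 S0-p->S1 S0-q->S2 S1-p->S3 S1-q->S4 S2-p->S5 S2-q->S6 S3-p->S3 S3-q->S4 S4-p->S5 S4-q->S6 S5-p->S7 S5-q->S8 S6-p->S9 S6-q->S10 S7-p->S7 S7-q->S8 S8-p->S9 S8-q->S10 S9-p->S11 S9-q->S12 S10-p->S13 S10-q->S14 S11-p->S11 S11-q->S12 S12-p->S13 S12-q->S14 S13-p->S15 S13-q->S16 S14-p->S17 S14-q->S18 S15-p->S15 S15-q->S16 S16-p->S17 S16-q->S18 S17-p->S19 S17-q->S20 S18-p->S21 S18-q->S18 S19-p->S19 S19-q->S20 S20-p->S21 S20-q->S18 S21-p->S22 S21-q->S20 S22-p->S22 S22-q->S20

Run two small machines in parallel and take their product. One (6 states) tracks the count of `q`s, saturating at 5; the other (7 states) tracks the last 2 symbols read. Each combined state is a pair, one component from each; accept when both components accept.
23 states suffice.
          p    q  
>  S0     S1   S2 
   S1     S3   S4 
   S2     S5   S6 
   S3     S3   S4 
   S4     S5   S6 
   S5     S7   S8 
   S6     S9  S10 
   S7     S7   S8 
   S8     S9  S10 
   S9    S11  S12 
   S10   S13  S14 
   S11   S11  S12 
   S12   S13  S14 
   S13   S15  S16 
 * S14   S17  S18 
   S15   S15  S16 
   S16   S17  S18 
 * S17   S19  S20 
 * S18   S21  S18 
   S19   S19  S20 
   S20   S21  S18 
 * S21   S22  S20 
   S22   S22  S20 
(> = start, * = accepting)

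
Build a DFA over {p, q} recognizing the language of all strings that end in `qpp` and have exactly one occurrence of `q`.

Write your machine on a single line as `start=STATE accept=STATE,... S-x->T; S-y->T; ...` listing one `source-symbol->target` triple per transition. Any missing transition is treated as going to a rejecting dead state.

Handle the two conditions separately and then intersect. The first has 4 states tracking how much of the suffix `qpp` has currently been matched; the second has 3 states tracking the count of `q`s, saturating at 2. A product state is a pair (one from each), accepting exactly when both do.
With 9 states:
        p   q  
>  s0   s0  s1 
   s1   s2  s3 
   s2   s4  s3 
   s3   s5  s3 
 * s4   s6  s3 
   s5   s7  s3 
   s6   s6  s3 
   s7   s8  s3 
   s8   s8  s3 
(> = start, * = accepting)

start=s0; accept=s4; s0-p->s0; s0-q->s1; s1-p->s2; s1-q->s3; s2-p->s4; s2-q->s3; s3-p->s5; s3-q->s3; s4-p->s6; s4-q->s3; s5-p->s7; s5-q->s3; s6-p->s6; s6-q->s3; s7-p->s8; s7-q->s3; s8-p->s8; s8-q->s3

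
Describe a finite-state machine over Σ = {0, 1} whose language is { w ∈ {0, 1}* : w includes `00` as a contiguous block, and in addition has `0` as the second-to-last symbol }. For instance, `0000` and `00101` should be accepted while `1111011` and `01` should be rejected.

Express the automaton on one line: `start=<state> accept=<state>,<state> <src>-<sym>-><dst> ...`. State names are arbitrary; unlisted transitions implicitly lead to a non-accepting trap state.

start=q0 accept=q2,q3 q0-0->q1 q0-1->q0 q1-0->q2 q1-1->q0 q2-0->q2 q2-1->q3 q3-0->q4 q3-1->q5 q4-0->q2 q4-1->q3 q5-0->q4 q5-1->q5

Handle the two conditions separately and then intersect. The first has 3 states tracking whether and how much of `00` has been seen; the second has 7 states tracking the last 2 symbols read. A product state is a pair (one from each), accepting exactly when both do. Equivalent product states are then merged.
        0   1  
>  q0   q1  q0 
   q1   q2  q0 
 * q2   q2  q3 
 * q3   q4  q5 
   q4   q2  q3 
   q5   q4  q5 
(> = start, * = accepting)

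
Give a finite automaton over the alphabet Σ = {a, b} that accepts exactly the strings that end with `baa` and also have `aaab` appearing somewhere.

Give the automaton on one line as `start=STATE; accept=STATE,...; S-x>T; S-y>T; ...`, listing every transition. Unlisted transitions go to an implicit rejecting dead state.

start=q0; accept=q6; q0-a>q1; q0-b>q0; q1-a>q2; q1-b>q0; q2-a>q3; q2-b>q0; q3-a>q3; q3-b>q4; q4-a>q5; q4-b>q4; q5-a>q6; q5-b>q4; q6-a>q3; q6-b>q4

Build one automaton per condition and run them in lockstep. One (4 states) tracks how much of the suffix `baa` has currently been matched; the other (5 states) tracks whether and how much of `aaab` has been seen. Each combined state is a pair, one component from each; accept when both components accept. Minimizing collapses redundant product states.
With 7 states:
        a   b  
>  q0   q1  q0 
   q1   q2  q0 
   q2   q3  q0 
   q3   q3  q4 
   q4   q5  q4 
   q5   q6  q4 
 * q6   q3  q4 
(> = start, * = accepting)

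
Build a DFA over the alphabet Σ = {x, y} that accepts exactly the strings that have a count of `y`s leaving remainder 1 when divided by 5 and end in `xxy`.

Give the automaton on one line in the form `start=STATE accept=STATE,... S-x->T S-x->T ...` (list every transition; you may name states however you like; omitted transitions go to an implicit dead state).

Run two small machines in parallel and take their product. The first has 5 states tracking the count of `y`s modulo 5; the second has 4 states tracking how much of the suffix `xxy` has currently been matched. A product state is a pair (one from each), accepting exactly when both do. After merging equivalent states the machine shrinks.
        x   y  
>  S0   S1  S2 
   S1   S3  S2 
   S2   S2  S4 
   S3   S3  S5 
   S4   S4  S6 
 * S5   S2  S4 
   S6   S6  S7 
   S7   S7  S0 
(> = start, * = accepting)

start=S0 accept=S5 S0-x->S1 S0-y->S2 S1-x->S3 S1-y->S2 S2-x->S2 S2-y->S4 S3-x->S3 S3-y->S5 S4-x->S4 S4-y->S6 S5-x->S2 S5-y->S4 S6-x->S6 S6-y->S7 S7-x->S7 S7-y->S0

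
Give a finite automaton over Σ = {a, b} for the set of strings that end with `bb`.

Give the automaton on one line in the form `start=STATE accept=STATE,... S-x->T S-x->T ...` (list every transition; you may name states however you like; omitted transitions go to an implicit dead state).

Let each state record the length of the longest suffix of the input read so far that is also a prefix of `bb`. q1 means the last symbol is `b`; q2 means the last 2 symbols are `bb`. Accept only at q2, where the string currently ends in `bb`.
        a   b  
>  q0   q0  q1 
   q1   q0  q2 
 * q2   q0  q2 
(> = start, * = accepting)

start=q0 accept=q2 q0-a->q0 q0-b->q1 q1-a->q0 q1-b->q2 q2-a->q0 q2-b->q2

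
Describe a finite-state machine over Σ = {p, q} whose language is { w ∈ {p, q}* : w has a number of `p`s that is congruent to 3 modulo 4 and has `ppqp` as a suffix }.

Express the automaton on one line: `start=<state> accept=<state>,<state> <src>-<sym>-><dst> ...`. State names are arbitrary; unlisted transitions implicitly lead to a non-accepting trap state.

Handle the two conditions separately and then intersect. The first has 4 states tracking the count of `p`s modulo 4; the second has 5 states tracking how much of the suffix `ppqp` has currently been matched. A product state is a pair (one from each), accepting exactly when both do. Minimizing collapses redundant product states.
        p   q  
>  s0   s1  s0 
   s1   s2  s3 
   s2   s4  s5 
   s3   s6  s3 
   s4   s0  s4 
   s5   s7  s6 
   s6   s4  s6 
 * s7   s0  s4 
(> = start, * = accepting)

start=s0 accept=s7 s0-p->s1 s0-q->s0 s1-p->s2 s1-q->s3 s2-p->s4 s2-q->s5 s3-p->s6 s3-q->s3 s4-p->s0 s4-q->s4 s5-p->s7 s5-q->s6 s6-p->s4 s6-q->s6 s7-p->s0 s7-q->s4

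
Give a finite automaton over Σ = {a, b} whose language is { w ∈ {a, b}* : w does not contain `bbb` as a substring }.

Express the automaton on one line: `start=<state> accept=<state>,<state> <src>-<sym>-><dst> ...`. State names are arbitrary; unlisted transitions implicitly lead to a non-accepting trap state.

start=q0 accept=q0,q1,q2 q0-a->q0 q0-b->q1 q1-a->q0 q1-b->q2 q2-a->q0 q2-b->q3 q3-a->q3 q3-b->q3

This is the complement of 'contains `bbb`'. Use the same substring-matching states — q0 through q3 holding how much of `bbb` has just been matched — but flip the accepting set: everything except the trap q3 accepts.
4 states suffice.
        a   b  
>* q0   q0  q1 
 * q1   q0  q2 
 * q2   q0  q3 
   q3   q3  q3 
(> = start, * = accepting)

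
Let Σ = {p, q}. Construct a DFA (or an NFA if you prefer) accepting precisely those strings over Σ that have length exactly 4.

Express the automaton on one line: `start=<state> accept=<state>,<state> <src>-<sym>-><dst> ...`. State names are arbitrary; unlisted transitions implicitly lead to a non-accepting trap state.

We only need to distinguish lengths 0, 1, …, 4, and '>4'. Chain S0 → S1 → S2 → S3 → S4 → S5 on every symbol, with S5 looping. Accepting states: {S4}.
A 6-state machine:
        p   q  
>  S0   S1  S1 
   S1   S2  S2 
   S2   S3  S3 
   S3   S4  S4 
 * S4   S5  S5 
   S5   S5  S5 
(> = start, * = accepting)

start=S0 accept=S4 S0-p->S1 S0-q->S1 S1-p->S2 S1-q->S2 S2-p->S3 S2-q->S3 S3-p->S4 S3-q->S4 S4-p->S5 S4-q->S5 S5-p->S5 S5-q->S5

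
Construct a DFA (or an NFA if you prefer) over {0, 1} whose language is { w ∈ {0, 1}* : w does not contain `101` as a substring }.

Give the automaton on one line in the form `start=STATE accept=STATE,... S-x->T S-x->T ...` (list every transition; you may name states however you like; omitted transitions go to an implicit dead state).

start=q0 accept=q0,q1,q2 q0-0->q0 q0-1->q1 q1-0->q2 q1-1->q1 q2-0->q0 q2-1->q3 q3-0->q3 q3-1->q3

Track partial matches of the forbidden pattern `101`. State q3 is a dead state reached once `101` has occurred; every other state accepts. q0 means no part of `101` is currently matched.
With 4 states:
        0   1  
>* q0   q0  q1 
 * q1   q2  q1 
 * q2   q0  q3 
   q3   q3  q3 
(> = start, * = accepting)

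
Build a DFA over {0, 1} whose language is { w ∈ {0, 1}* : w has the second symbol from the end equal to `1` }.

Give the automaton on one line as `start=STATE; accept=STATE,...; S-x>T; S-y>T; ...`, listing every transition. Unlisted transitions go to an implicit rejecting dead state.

start=A; accept=F,G; A-0>B; A-1>C; B-0>D; B-1>E; C-0>F; C-1>G; D-0>D; D-1>E; E-0>F; E-1>G; F-0>D; F-1>E; G-0>F; G-1>G

A DFA must remember the last 2 symbols (since which symbol is second-to-last isn't known until the input ends). Use one state per possible window of the last ≤2 symbols; accept from those whose window starts with `1`.
       0  1 
>  A   B  C 
   B   D  E 
   C   F  G 
   D   D  E 
   E   F  G 
 * F   D  E 
 * G   F  G 
(> = start, * = accepting)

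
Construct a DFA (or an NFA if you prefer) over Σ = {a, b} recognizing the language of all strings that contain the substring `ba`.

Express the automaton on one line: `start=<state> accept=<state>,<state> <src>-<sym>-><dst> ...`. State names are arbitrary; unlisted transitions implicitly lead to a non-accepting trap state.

start=s0 accept=s2 s0-a->s0 s0-b->s1 s1-a->s2 s1-b->s1 s2-a->s2 s2-b->s2

States s0..s1 record the length of the longest prefix of `ba` that matches the current input suffix. Reaching s2 means `ba` has been seen, and we stay there forever. Accept from s2.
3 states suffice.
        a   b  
>  s0   s0  s1 
   s1   s2  s1 
 * s2   s2  s2 
(> = start, * = accepting)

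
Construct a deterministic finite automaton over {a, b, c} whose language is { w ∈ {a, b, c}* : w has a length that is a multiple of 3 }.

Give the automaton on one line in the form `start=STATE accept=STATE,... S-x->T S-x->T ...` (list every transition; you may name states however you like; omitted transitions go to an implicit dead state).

start=q0 accept=q0 q0-a->q1 q0-b->q1 q0-c->q1 q1-a->q2 q1-b->q2 q1-c->q2 q2-a->q0 q2-b->q0 q2-c->q0

Count input length modulo 3: every symbol advances one step around the cycle q0 → q1 → q2 → q0. Accept at q0.
A 3-state machine:
        a   b   c  
>* q0   q1  q1  q1 
   q1   q2  q2  q2 
   q2   q0  q0  q0 
(> = start, * = accepting)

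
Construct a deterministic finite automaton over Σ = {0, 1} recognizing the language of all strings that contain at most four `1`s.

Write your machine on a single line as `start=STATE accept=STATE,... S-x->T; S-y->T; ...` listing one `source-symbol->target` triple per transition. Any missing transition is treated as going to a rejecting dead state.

Count `1`s, saturating at 5: states A through E mean 0 through 4 `1`s seen; F means more than 4. Each `1` increments (capped at F); other symbols loop. Accept from {A, B, C, D, E}.
A 6-state machine:
       0  1 
>* A   A  B 
 * B   B  C 
 * C   C  D 
 * D   D  E 
 * E   E  F 
   F   F  F 
(> = start, * = accepting)

start=A; accept=A,B,C,D,E; A-0->A; A-1->B; B-0->B; B-1->C; C-0->C; C-1->D; D-0->D; D-1->E; E-0->E; E-1->F; F-0->F; F-1->F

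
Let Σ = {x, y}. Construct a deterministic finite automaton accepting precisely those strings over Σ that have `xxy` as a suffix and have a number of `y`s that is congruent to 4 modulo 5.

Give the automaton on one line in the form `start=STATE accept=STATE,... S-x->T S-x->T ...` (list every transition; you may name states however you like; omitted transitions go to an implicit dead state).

start=s0 accept=s7 s0-x->s0 s0-y->s1 s1-x->s1 s1-y->s2 s2-x->s2 s2-y->s3 s3-x->s4 s3-y->s5 s4-x->s6 s4-y->s5 s5-x->s5 s5-y->s0 s6-x->s6 s6-y->s7 s7-x->s5 s7-y->s0

Handle the two conditions separately and then intersect. The first has 4 states tracking how much of the suffix `xxy` has currently been matched; the second has 5 states tracking the count of `y`s modulo 5. A product state is a pair (one from each), accepting exactly when both do. Equivalent product states are then merged.
        x   y  
>  s0   s0  s1 
   s1   s1  s2 
   s2   s2  s3 
   s3   s4  s5 
   s4   s6  s5 
   s5   s5  s0 
   s6   s6  s7 
 * s7   s5  s0 
(> = start, * = accepting)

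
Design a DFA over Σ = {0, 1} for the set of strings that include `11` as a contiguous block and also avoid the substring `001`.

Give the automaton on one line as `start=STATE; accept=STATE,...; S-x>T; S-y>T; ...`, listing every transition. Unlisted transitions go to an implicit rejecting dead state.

Handle the two conditions separately and then intersect. One (3 states) tracks whether and how much of `11` has been seen; the other (4 states) tracks partial matches of the forbidden pattern `001`. Each combined state is a pair, one component from each; accept when both components accept. Minimizing collapses redundant product states.
With 7 states:
        0   1  
>  q0   q1  q2 
   q1   q3  q2 
   q2   q1  q4 
   q3   q3  q3 
 * q4   q5  q4 
 * q5   q6  q4 
 * q6   q6  q3 
(> = start, * = accepting)

start=q0; accept=q4,q5,q6; q0-0>q1; q0-1>q2; q1-0>q3; q1-1>q2; q2-0>q1; q2-1>q4; q3-0>q3; q3-1>q3; q4-0>q5; q4-1>q4; q5-0>q6; q5-1>q4; q6-0>q6; q6-1>q3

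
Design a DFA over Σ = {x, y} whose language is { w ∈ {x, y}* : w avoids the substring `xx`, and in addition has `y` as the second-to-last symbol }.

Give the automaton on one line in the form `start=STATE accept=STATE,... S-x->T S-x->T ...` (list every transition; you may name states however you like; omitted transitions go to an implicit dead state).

start=s0 accept=s4,s5 s0-x->s1 s0-y->s2 s1-x->s3 s1-y->s2 s2-x->s4 s2-y->s5 s3-x->s3 s3-y->s3 s4-x->s3 s4-y->s2 s5-x->s4 s5-y->s5

Handle the two conditions separately and then intersect. The first has 3 states tracking partial matches of the forbidden pattern `xx`; the second has 7 states tracking the last 2 symbols read. A product state is a pair (one from each), accepting exactly when both do. Equivalent product states are then merged.
        x   y  
>  s0   s1  s2 
   s1   s3  s2 
   s2   s4  s5 
   s3   s3  s3 
 * s4   s3  s2 
 * s5   s4  s5 
(> = start, * = accepting)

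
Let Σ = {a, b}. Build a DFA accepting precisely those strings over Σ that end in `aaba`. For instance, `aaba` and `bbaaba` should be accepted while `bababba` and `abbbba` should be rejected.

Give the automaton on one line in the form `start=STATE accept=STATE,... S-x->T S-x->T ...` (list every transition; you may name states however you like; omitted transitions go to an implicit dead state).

start=q0 accept=q4 q0-a->q1 q0-b->q0 q1-a->q2 q1-b->q0 q2-a->q2 q2-b->q3 q3-a->q4 q3-b->q0 q4-a->q2 q4-b->q0

Remember how much of `aaba` the current input suffix matches. State q0 means no match yet; q1 means the last symbol is `a`; q2 means the last 2 symbols are `aa`; q3 means the last 3 symbols are `aab`; q4 means the last 4 symbols are `aaba`. Only q4 accepts. On a mismatch, fall back to the longest proper suffix that is still a prefix of `aaba`.
A 5-state machine:
        a   b  
>  q0   q1  q0 
   q1   q2  q0 
   q2   q2  q3 
   q3   q4  q0 
 * q4   q2  q0 
(> = start, * = accepting)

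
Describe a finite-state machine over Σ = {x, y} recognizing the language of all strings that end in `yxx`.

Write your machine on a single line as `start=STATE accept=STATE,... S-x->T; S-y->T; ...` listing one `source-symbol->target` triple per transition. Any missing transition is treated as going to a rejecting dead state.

start=S0; accept=S3; S0-x->S0; S0-y->S1; S1-x->S2; S1-y->S1; S2-x->S3; S2-y->S1; S3-x->S0; S3-y->S1

Let each state record the length of the longest suffix of the input read so far that is also a prefix of `yxx`. S1 means the last symbol is `y`; S2 means the last 2 symbols are `yx`; S3 means the last 3 symbols are `yxx`. Accept only at S3, where the string currently ends in `yxx`.
A 4-state machine:
        x   y  
>  S0   S0  S1 
   S1   S2  S1 
   S2   S3  S1 
 * S3   S0  S1 
(> = start, * = accepting)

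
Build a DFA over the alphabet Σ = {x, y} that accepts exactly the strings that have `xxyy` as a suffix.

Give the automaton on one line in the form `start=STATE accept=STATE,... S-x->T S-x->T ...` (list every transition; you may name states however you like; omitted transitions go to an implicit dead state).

start=S0 accept=S4 S0-x->S1 S0-y->S0 S1-x->S2 S1-y->S0 S2-x->S2 S2-y->S3 S3-x->S1 S3-y->S4 S4-x->S1 S4-y->S0

Remember how much of `xxyy` the current input suffix matches. State S0 means no match yet; S1 means the last symbol is `x`; S2 means the last 2 symbols are `xx`; S3 means the last 3 symbols are `xxy`; S4 means the last 4 symbols are `xxyy`. Only S4 accepts. On a mismatch, fall back to the longest proper suffix that is still a prefix of `xxyy`.
        x   y  
>  S0   S1  S0 
   S1   S2  S0 
   S2   S2  S3 
   S3   S1  S4 
 * S4   S1  S0 
(> = start, * = accepting)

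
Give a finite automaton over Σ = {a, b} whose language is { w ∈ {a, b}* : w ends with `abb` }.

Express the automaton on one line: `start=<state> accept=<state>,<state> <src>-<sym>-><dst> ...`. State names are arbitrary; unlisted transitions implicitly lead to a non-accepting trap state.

Remember how much of `abb` the current input suffix matches. State s0 means no match yet; s1 means the last symbol is `a`; s2 means the last 2 symbols are `ab`; s3 means the last 3 symbols are `abb`. Only s3 accepts. On a mismatch, fall back to the longest proper suffix that is still a prefix of `abb`.
With 4 states:
        a   b  
>  s0   s1  s0 
   s1   s1  s2 
   s2   s1  s3 
 * s3   s1  s0 
(> = start, * = accepting)

start=s0 accept=s3 s0-a->s1 s0-b->s0 s1-a->s1 s1-b->s2 s2-a->s1 s2-b->s3 s3-a->s1 s3-b->s0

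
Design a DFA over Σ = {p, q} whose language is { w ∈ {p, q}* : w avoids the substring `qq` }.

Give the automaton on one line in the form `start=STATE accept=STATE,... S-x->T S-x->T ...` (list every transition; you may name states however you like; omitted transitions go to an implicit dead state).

start=s0 accept=s0,s1 s0-p->s0 s0-q->s1 s1-p->s0 s1-q->s2 s2-p->s2 s2-q->s2

Track partial matches of the forbidden pattern `qq`. State s2 is a dead state reached once `qq` has occurred; every other state accepts. s0 means no part of `qq` is currently matched.
A 3-state machine:
        p   q  
>* s0   s0  s1 
 * s1   s0  s2 
   s2   s2  s2 
(> = start, * = accepting)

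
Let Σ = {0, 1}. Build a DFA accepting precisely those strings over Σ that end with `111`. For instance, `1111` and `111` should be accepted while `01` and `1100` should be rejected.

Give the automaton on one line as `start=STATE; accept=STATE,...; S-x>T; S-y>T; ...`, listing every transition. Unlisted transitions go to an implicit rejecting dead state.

Remember how much of `111` the current input suffix matches. State q0 means no match yet; q1 means the last symbol is `1`; q2 means the last 2 symbols are `11`; q3 means the last 3 symbols are `111`. Only q3 accepts. On a mismatch, fall back to the longest proper suffix that is still a prefix of `111`.
4 states suffice.
        0   1  
>  q0   q0  q1 
   q1   q0  q2 
   q2   q0  q3 
 * q3   q0  q3 
(> = start, * = accepting)

start=q0; accept=q3; q0-0>q0; q0-1>q1; q1-0>q0; q1-1>q2; q2-0>q0; q2-1>q3; q3-0>q0; q3-1>q3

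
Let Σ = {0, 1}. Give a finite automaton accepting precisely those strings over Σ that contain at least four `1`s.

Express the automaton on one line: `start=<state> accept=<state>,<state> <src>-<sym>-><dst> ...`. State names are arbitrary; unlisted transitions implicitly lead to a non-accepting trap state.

start=s0 accept=s4,s5 s0-0->s0 s0-1->s1 s1-0->s1 s1-1->s2 s2-0->s2 s2-1->s3 s3-0->s3 s3-1->s4 s4-0->s4 s4-1->s5 s5-0->s5 s5-1->s5

Only the number of `1`s matters, and only up to 5. Make a chain s0 → s1 → s2 → s3 → s4 → s5 advanced by each `1` (with s5 absorbing); every other symbol self-loops. The accepting set is {s4, s5}.
A 6-state machine:
        0   1  
>  s0   s0  s1 
   s1   s1  s2 
   s2   s2  s3 
   s3   s3  s4 
 * s4   s4  s5 
 * s5   s5  s5 
(> = start, * = accepting)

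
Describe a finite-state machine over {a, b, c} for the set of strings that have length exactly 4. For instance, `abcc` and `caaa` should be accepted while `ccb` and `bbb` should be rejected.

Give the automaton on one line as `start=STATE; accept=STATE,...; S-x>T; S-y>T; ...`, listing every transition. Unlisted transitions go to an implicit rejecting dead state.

start=S0; accept=S4; S0-a>S1; S0-b>S1; S0-c>S1; S1-a>S2; S1-b>S2; S1-c>S2; S2-a>S3; S2-b>S3; S2-c>S3; S3-a>S4; S3-b>S4; S3-c>S4; S4-a>S5; S4-b>S5; S4-c>S5; S5-a>S5; S5-b>S5; S5-c>S5

Count input length up to 5: every symbol moves from S0 toward S5, which means 'more than 4' and absorbs. Accept from {S4}.
With 6 states:
        a   b   c  
>  S0   S1  S1  S1 
   S1   S2  S2  S2 
   S2   S3  S3  S3 
   S3   S4  S4  S4 
 * S4   S5  S5  S5 
   S5   S5  S5  S5 
(> = start, * = accepting)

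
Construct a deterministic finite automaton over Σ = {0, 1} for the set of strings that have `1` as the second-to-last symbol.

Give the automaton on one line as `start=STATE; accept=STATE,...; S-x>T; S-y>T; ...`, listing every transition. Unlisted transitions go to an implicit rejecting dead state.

start=A; accept=F,G; A-0>B; A-1>C; B-0>D; B-1>E; C-0>F; C-1>G; D-0>D; D-1>E; E-0>F; E-1>G; F-0>D; F-1>E; G-0>F; G-1>G

A DFA must remember the last 2 symbols (since which symbol is second-to-last isn't known until the input ends). Use one state per possible window of the last ≤2 symbols; accept from those whose window starts with `1`.
       0  1 
>  A   B  C 
   B   D  E 
   C   F  G 
   D   D  E 
   E   F  G 
 * F   D  E 
 * G   F  G 
(> = start, * = accepting)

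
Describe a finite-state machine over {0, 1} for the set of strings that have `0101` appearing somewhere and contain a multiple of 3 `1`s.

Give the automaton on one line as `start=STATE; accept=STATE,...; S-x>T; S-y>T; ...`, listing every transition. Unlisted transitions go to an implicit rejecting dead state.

start=A; accept=M; A-0>B; A-1>C; B-0>B; B-1>D; C-0>E; C-1>F; D-0>G; D-1>F; E-0>E; E-1>H; F-0>I; F-1>A; G-0>E; G-1>J; H-0>K; H-1>A; I-0>I; I-1>L; J-0>J; J-1>M; K-0>I; K-1>M; L-0>N; L-1>C; M-0>M; M-1>O; N-0>B; N-1>O; O-0>O; O-1>J

Run two small machines in parallel and take their product. The first has 5 states tracking whether and how much of `0101` has been seen; the second has 3 states tracking the count of `1`s modulo 3. A product state is a pair (one from each), accepting exactly when both do.
A 15-state machine:
       0  1 
>  A   B  C 
   B   B  D 
   C   E  F 
   D   G  F 
   E   E  H 
   F   I  A 
   G   E  J 
   H   K  A 
   I   I  L 
   J   J  M 
   K   I  M 
   L   N  C 
 * M   M  O 
   N   B  O 
   O   O  J 
(> = start, * = accepting)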